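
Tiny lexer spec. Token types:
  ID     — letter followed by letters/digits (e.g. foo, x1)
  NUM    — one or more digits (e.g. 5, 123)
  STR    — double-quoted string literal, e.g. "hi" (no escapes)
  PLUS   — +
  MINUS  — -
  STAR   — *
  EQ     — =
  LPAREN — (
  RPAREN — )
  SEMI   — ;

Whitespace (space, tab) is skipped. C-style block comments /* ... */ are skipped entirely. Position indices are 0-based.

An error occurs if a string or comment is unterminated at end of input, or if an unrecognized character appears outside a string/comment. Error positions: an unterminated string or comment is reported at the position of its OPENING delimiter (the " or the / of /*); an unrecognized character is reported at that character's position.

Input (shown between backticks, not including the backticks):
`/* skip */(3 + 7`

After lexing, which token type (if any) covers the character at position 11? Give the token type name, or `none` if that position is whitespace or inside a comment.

Answer: NUM

Derivation:
pos=0: enter COMMENT mode (saw '/*')
exit COMMENT mode (now at pos=10)
pos=10: emit LPAREN '('
pos=11: emit NUM '3' (now at pos=12)
pos=13: emit PLUS '+'
pos=15: emit NUM '7' (now at pos=16)
DONE. 4 tokens: [LPAREN, NUM, PLUS, NUM]
Position 11: char is '3' -> NUM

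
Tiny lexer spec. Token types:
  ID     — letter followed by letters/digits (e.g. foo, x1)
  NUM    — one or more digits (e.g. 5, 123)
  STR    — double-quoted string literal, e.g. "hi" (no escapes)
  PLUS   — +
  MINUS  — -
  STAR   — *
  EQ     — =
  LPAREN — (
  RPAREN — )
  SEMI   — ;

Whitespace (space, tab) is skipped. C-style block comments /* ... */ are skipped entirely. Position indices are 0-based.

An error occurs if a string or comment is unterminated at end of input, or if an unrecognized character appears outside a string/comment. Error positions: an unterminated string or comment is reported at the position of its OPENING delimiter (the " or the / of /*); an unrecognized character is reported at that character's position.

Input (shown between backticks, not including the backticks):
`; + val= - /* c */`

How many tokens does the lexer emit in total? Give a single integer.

pos=0: emit SEMI ';'
pos=2: emit PLUS '+'
pos=4: emit ID 'val' (now at pos=7)
pos=7: emit EQ '='
pos=9: emit MINUS '-'
pos=11: enter COMMENT mode (saw '/*')
exit COMMENT mode (now at pos=18)
DONE. 5 tokens: [SEMI, PLUS, ID, EQ, MINUS]

Answer: 5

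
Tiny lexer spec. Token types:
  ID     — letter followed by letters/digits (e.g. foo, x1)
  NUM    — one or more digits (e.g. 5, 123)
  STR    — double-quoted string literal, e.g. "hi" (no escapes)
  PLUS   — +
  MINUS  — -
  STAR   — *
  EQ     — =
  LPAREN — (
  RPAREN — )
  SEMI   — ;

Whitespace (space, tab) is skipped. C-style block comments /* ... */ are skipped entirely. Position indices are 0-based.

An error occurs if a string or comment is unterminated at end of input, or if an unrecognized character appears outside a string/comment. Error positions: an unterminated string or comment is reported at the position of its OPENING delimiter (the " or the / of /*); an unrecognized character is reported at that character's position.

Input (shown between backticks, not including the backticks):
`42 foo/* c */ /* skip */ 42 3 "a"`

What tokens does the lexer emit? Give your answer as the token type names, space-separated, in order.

pos=0: emit NUM '42' (now at pos=2)
pos=3: emit ID 'foo' (now at pos=6)
pos=6: enter COMMENT mode (saw '/*')
exit COMMENT mode (now at pos=13)
pos=14: enter COMMENT mode (saw '/*')
exit COMMENT mode (now at pos=24)
pos=25: emit NUM '42' (now at pos=27)
pos=28: emit NUM '3' (now at pos=29)
pos=30: enter STRING mode
pos=30: emit STR "a" (now at pos=33)
DONE. 5 tokens: [NUM, ID, NUM, NUM, STR]

Answer: NUM ID NUM NUM STR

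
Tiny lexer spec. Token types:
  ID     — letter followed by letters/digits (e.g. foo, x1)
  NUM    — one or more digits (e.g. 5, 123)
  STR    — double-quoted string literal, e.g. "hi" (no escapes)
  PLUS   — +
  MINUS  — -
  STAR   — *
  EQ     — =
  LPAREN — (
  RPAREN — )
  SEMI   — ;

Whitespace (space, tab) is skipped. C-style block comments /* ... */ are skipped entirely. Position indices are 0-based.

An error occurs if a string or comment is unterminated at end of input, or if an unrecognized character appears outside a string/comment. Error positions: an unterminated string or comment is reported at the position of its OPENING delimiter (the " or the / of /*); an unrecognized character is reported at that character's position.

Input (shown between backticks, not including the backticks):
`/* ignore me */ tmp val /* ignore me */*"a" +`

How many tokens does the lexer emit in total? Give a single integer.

Answer: 5

Derivation:
pos=0: enter COMMENT mode (saw '/*')
exit COMMENT mode (now at pos=15)
pos=16: emit ID 'tmp' (now at pos=19)
pos=20: emit ID 'val' (now at pos=23)
pos=24: enter COMMENT mode (saw '/*')
exit COMMENT mode (now at pos=39)
pos=39: emit STAR '*'
pos=40: enter STRING mode
pos=40: emit STR "a" (now at pos=43)
pos=44: emit PLUS '+'
DONE. 5 tokens: [ID, ID, STAR, STR, PLUS]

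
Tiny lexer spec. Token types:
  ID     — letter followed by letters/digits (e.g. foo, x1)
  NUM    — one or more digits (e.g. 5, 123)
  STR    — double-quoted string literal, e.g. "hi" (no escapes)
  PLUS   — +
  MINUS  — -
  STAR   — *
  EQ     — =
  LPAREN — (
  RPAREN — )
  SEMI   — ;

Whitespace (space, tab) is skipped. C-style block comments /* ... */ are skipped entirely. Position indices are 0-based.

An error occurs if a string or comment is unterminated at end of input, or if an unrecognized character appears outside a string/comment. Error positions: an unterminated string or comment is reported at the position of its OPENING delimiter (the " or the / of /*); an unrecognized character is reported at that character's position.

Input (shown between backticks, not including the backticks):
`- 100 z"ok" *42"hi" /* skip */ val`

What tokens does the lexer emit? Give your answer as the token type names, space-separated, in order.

Answer: MINUS NUM ID STR STAR NUM STR ID

Derivation:
pos=0: emit MINUS '-'
pos=2: emit NUM '100' (now at pos=5)
pos=6: emit ID 'z' (now at pos=7)
pos=7: enter STRING mode
pos=7: emit STR "ok" (now at pos=11)
pos=12: emit STAR '*'
pos=13: emit NUM '42' (now at pos=15)
pos=15: enter STRING mode
pos=15: emit STR "hi" (now at pos=19)
pos=20: enter COMMENT mode (saw '/*')
exit COMMENT mode (now at pos=30)
pos=31: emit ID 'val' (now at pos=34)
DONE. 8 tokens: [MINUS, NUM, ID, STR, STAR, NUM, STR, ID]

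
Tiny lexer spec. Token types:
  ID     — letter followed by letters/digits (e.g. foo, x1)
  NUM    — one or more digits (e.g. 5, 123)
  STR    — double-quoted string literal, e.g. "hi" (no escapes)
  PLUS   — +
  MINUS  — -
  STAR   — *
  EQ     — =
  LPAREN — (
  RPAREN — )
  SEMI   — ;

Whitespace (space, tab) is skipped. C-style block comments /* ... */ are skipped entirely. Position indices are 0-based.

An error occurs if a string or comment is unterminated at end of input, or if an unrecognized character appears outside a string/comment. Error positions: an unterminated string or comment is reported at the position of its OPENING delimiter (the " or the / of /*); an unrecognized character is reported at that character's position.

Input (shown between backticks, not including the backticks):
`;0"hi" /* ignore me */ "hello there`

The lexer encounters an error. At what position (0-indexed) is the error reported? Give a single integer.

pos=0: emit SEMI ';'
pos=1: emit NUM '0' (now at pos=2)
pos=2: enter STRING mode
pos=2: emit STR "hi" (now at pos=6)
pos=7: enter COMMENT mode (saw '/*')
exit COMMENT mode (now at pos=22)
pos=23: enter STRING mode
pos=23: ERROR — unterminated string

Answer: 23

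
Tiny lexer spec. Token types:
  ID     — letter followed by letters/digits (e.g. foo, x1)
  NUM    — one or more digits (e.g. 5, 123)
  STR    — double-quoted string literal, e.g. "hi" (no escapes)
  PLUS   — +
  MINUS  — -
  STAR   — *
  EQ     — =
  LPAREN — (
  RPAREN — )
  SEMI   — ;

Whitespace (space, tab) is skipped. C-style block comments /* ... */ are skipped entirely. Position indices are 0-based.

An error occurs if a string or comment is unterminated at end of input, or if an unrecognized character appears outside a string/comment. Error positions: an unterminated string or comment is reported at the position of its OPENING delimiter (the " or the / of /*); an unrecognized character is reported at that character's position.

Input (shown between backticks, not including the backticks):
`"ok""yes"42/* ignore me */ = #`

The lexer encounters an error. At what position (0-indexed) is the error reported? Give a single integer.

Answer: 29

Derivation:
pos=0: enter STRING mode
pos=0: emit STR "ok" (now at pos=4)
pos=4: enter STRING mode
pos=4: emit STR "yes" (now at pos=9)
pos=9: emit NUM '42' (now at pos=11)
pos=11: enter COMMENT mode (saw '/*')
exit COMMENT mode (now at pos=26)
pos=27: emit EQ '='
pos=29: ERROR — unrecognized char '#'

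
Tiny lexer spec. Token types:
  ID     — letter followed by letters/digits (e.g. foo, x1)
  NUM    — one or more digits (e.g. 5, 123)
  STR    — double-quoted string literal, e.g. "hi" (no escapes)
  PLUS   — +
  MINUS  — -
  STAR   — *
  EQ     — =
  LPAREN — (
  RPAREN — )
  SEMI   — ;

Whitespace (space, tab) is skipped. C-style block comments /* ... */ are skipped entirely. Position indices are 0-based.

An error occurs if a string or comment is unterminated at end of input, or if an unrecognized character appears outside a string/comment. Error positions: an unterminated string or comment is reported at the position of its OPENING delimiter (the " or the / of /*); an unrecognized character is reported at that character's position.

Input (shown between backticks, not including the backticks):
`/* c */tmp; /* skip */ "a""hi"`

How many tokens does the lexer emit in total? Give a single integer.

Answer: 4

Derivation:
pos=0: enter COMMENT mode (saw '/*')
exit COMMENT mode (now at pos=7)
pos=7: emit ID 'tmp' (now at pos=10)
pos=10: emit SEMI ';'
pos=12: enter COMMENT mode (saw '/*')
exit COMMENT mode (now at pos=22)
pos=23: enter STRING mode
pos=23: emit STR "a" (now at pos=26)
pos=26: enter STRING mode
pos=26: emit STR "hi" (now at pos=30)
DONE. 4 tokens: [ID, SEMI, STR, STR]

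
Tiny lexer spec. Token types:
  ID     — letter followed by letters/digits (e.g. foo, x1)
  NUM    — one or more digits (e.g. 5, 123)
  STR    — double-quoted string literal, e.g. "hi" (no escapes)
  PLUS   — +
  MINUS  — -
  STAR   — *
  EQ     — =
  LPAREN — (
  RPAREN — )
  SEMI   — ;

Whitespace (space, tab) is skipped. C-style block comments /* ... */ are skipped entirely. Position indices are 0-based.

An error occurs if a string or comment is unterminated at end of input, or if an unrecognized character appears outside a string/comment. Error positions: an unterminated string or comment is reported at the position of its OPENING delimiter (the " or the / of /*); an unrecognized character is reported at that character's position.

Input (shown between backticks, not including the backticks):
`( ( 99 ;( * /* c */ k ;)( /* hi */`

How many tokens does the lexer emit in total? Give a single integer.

Answer: 10

Derivation:
pos=0: emit LPAREN '('
pos=2: emit LPAREN '('
pos=4: emit NUM '99' (now at pos=6)
pos=7: emit SEMI ';'
pos=8: emit LPAREN '('
pos=10: emit STAR '*'
pos=12: enter COMMENT mode (saw '/*')
exit COMMENT mode (now at pos=19)
pos=20: emit ID 'k' (now at pos=21)
pos=22: emit SEMI ';'
pos=23: emit RPAREN ')'
pos=24: emit LPAREN '('
pos=26: enter COMMENT mode (saw '/*')
exit COMMENT mode (now at pos=34)
DONE. 10 tokens: [LPAREN, LPAREN, NUM, SEMI, LPAREN, STAR, ID, SEMI, RPAREN, LPAREN]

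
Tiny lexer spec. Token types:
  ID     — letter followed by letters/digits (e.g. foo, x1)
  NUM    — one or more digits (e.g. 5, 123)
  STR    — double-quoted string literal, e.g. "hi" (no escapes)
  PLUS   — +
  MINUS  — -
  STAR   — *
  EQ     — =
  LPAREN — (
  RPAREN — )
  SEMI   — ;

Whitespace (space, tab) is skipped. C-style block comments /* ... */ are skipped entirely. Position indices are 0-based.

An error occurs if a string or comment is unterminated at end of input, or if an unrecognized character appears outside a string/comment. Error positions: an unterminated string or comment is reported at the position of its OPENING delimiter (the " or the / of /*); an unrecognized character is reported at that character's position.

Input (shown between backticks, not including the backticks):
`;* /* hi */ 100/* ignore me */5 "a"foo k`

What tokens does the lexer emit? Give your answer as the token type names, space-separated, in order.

pos=0: emit SEMI ';'
pos=1: emit STAR '*'
pos=3: enter COMMENT mode (saw '/*')
exit COMMENT mode (now at pos=11)
pos=12: emit NUM '100' (now at pos=15)
pos=15: enter COMMENT mode (saw '/*')
exit COMMENT mode (now at pos=30)
pos=30: emit NUM '5' (now at pos=31)
pos=32: enter STRING mode
pos=32: emit STR "a" (now at pos=35)
pos=35: emit ID 'foo' (now at pos=38)
pos=39: emit ID 'k' (now at pos=40)
DONE. 7 tokens: [SEMI, STAR, NUM, NUM, STR, ID, ID]

Answer: SEMI STAR NUM NUM STR ID ID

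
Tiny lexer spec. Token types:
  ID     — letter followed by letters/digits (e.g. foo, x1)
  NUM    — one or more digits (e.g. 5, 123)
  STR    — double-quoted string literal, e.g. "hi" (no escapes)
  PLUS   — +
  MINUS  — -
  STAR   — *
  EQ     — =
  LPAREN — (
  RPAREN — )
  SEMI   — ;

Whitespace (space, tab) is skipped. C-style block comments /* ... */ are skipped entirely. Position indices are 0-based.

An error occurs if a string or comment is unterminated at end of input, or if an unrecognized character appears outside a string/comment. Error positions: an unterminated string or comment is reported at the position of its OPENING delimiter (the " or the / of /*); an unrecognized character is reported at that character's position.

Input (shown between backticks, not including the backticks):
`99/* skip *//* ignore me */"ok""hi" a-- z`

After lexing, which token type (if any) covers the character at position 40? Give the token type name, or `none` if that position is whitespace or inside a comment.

Answer: ID

Derivation:
pos=0: emit NUM '99' (now at pos=2)
pos=2: enter COMMENT mode (saw '/*')
exit COMMENT mode (now at pos=12)
pos=12: enter COMMENT mode (saw '/*')
exit COMMENT mode (now at pos=27)
pos=27: enter STRING mode
pos=27: emit STR "ok" (now at pos=31)
pos=31: enter STRING mode
pos=31: emit STR "hi" (now at pos=35)
pos=36: emit ID 'a' (now at pos=37)
pos=37: emit MINUS '-'
pos=38: emit MINUS '-'
pos=40: emit ID 'z' (now at pos=41)
DONE. 7 tokens: [NUM, STR, STR, ID, MINUS, MINUS, ID]
Position 40: char is 'z' -> ID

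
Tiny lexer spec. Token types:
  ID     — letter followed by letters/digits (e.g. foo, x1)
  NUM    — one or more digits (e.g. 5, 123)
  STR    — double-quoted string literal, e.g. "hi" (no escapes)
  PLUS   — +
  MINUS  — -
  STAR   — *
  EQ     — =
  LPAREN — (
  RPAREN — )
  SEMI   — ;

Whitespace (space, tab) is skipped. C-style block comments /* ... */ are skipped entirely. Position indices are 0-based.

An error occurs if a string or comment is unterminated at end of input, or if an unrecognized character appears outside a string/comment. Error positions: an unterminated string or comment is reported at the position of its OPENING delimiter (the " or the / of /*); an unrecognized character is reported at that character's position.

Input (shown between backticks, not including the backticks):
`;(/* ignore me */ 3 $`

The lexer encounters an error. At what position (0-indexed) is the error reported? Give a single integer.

pos=0: emit SEMI ';'
pos=1: emit LPAREN '('
pos=2: enter COMMENT mode (saw '/*')
exit COMMENT mode (now at pos=17)
pos=18: emit NUM '3' (now at pos=19)
pos=20: ERROR — unrecognized char '$'

Answer: 20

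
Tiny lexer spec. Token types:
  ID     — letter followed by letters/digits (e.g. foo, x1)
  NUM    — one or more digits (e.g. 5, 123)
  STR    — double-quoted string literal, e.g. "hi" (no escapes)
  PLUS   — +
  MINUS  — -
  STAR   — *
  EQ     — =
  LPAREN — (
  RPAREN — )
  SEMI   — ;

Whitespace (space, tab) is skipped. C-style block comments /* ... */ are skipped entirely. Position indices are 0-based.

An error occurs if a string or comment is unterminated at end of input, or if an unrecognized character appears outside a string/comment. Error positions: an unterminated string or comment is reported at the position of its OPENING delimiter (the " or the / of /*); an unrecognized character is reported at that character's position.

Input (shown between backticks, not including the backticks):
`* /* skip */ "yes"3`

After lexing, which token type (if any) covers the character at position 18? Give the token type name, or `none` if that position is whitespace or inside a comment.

Answer: NUM

Derivation:
pos=0: emit STAR '*'
pos=2: enter COMMENT mode (saw '/*')
exit COMMENT mode (now at pos=12)
pos=13: enter STRING mode
pos=13: emit STR "yes" (now at pos=18)
pos=18: emit NUM '3' (now at pos=19)
DONE. 3 tokens: [STAR, STR, NUM]
Position 18: char is '3' -> NUM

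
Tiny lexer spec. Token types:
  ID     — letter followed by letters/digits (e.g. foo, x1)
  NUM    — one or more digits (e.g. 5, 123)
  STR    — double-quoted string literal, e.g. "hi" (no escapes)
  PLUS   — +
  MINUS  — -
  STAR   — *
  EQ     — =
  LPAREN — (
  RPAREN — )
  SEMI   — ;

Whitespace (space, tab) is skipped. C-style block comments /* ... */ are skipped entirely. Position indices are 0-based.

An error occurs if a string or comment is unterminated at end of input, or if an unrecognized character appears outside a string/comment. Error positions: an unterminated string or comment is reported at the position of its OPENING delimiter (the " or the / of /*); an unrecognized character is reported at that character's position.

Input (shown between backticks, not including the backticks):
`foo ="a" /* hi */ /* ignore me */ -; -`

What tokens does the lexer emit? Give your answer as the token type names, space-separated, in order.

Answer: ID EQ STR MINUS SEMI MINUS

Derivation:
pos=0: emit ID 'foo' (now at pos=3)
pos=4: emit EQ '='
pos=5: enter STRING mode
pos=5: emit STR "a" (now at pos=8)
pos=9: enter COMMENT mode (saw '/*')
exit COMMENT mode (now at pos=17)
pos=18: enter COMMENT mode (saw '/*')
exit COMMENT mode (now at pos=33)
pos=34: emit MINUS '-'
pos=35: emit SEMI ';'
pos=37: emit MINUS '-'
DONE. 6 tokens: [ID, EQ, STR, MINUS, SEMI, MINUS]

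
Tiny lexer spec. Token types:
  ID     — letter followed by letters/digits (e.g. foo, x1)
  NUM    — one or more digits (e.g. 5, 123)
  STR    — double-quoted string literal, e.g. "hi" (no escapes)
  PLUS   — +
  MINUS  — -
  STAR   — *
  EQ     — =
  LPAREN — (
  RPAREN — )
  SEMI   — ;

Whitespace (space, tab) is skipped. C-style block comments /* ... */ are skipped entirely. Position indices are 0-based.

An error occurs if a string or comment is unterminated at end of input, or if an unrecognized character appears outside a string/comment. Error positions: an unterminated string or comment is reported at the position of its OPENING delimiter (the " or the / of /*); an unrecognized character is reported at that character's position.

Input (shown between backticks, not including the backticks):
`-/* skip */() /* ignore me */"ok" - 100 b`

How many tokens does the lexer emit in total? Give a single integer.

pos=0: emit MINUS '-'
pos=1: enter COMMENT mode (saw '/*')
exit COMMENT mode (now at pos=11)
pos=11: emit LPAREN '('
pos=12: emit RPAREN ')'
pos=14: enter COMMENT mode (saw '/*')
exit COMMENT mode (now at pos=29)
pos=29: enter STRING mode
pos=29: emit STR "ok" (now at pos=33)
pos=34: emit MINUS '-'
pos=36: emit NUM '100' (now at pos=39)
pos=40: emit ID 'b' (now at pos=41)
DONE. 7 tokens: [MINUS, LPAREN, RPAREN, STR, MINUS, NUM, ID]

Answer: 7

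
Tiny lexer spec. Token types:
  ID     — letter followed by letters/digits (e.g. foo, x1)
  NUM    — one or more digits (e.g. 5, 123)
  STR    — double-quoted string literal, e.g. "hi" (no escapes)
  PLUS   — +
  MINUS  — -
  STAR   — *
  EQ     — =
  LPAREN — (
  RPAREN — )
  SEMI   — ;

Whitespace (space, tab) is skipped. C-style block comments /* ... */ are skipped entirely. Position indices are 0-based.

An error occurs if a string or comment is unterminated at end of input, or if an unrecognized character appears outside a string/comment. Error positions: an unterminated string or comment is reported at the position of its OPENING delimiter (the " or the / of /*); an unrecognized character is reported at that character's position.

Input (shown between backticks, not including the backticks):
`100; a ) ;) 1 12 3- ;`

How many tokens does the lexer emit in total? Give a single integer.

pos=0: emit NUM '100' (now at pos=3)
pos=3: emit SEMI ';'
pos=5: emit ID 'a' (now at pos=6)
pos=7: emit RPAREN ')'
pos=9: emit SEMI ';'
pos=10: emit RPAREN ')'
pos=12: emit NUM '1' (now at pos=13)
pos=14: emit NUM '12' (now at pos=16)
pos=17: emit NUM '3' (now at pos=18)
pos=18: emit MINUS '-'
pos=20: emit SEMI ';'
DONE. 11 tokens: [NUM, SEMI, ID, RPAREN, SEMI, RPAREN, NUM, NUM, NUM, MINUS, SEMI]

Answer: 11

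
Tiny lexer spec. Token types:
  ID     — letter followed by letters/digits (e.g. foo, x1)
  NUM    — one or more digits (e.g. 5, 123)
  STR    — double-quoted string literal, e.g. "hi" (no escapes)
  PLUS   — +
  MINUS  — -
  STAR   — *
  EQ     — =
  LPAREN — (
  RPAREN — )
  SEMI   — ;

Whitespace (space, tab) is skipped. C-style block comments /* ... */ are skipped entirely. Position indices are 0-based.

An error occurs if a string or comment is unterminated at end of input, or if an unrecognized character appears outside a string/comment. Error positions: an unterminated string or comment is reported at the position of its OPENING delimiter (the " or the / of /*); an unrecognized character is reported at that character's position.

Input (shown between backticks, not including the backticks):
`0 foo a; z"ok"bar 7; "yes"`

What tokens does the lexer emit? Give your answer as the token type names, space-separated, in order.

pos=0: emit NUM '0' (now at pos=1)
pos=2: emit ID 'foo' (now at pos=5)
pos=6: emit ID 'a' (now at pos=7)
pos=7: emit SEMI ';'
pos=9: emit ID 'z' (now at pos=10)
pos=10: enter STRING mode
pos=10: emit STR "ok" (now at pos=14)
pos=14: emit ID 'bar' (now at pos=17)
pos=18: emit NUM '7' (now at pos=19)
pos=19: emit SEMI ';'
pos=21: enter STRING mode
pos=21: emit STR "yes" (now at pos=26)
DONE. 10 tokens: [NUM, ID, ID, SEMI, ID, STR, ID, NUM, SEMI, STR]

Answer: NUM ID ID SEMI ID STR ID NUM SEMI STR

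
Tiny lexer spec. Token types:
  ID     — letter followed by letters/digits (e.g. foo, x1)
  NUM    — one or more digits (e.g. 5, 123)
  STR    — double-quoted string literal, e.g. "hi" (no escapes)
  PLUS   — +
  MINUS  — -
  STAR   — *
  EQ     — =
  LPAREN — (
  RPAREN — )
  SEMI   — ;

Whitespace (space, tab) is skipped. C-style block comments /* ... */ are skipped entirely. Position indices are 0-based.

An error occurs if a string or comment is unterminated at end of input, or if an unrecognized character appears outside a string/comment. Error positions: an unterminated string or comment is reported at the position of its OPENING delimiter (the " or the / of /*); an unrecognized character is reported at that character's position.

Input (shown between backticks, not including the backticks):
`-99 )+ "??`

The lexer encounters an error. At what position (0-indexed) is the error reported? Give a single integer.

Answer: 7

Derivation:
pos=0: emit MINUS '-'
pos=1: emit NUM '99' (now at pos=3)
pos=4: emit RPAREN ')'
pos=5: emit PLUS '+'
pos=7: enter STRING mode
pos=7: ERROR — unterminated string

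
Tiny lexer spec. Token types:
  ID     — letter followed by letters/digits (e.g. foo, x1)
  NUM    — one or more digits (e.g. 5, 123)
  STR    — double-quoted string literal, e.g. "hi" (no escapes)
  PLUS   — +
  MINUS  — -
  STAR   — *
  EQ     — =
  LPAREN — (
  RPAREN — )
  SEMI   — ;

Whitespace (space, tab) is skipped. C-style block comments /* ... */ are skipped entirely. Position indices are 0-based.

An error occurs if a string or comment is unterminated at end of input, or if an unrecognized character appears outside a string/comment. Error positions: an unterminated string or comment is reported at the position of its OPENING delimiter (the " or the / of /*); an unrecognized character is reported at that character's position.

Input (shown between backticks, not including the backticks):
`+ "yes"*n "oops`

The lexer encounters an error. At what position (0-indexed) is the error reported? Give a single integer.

pos=0: emit PLUS '+'
pos=2: enter STRING mode
pos=2: emit STR "yes" (now at pos=7)
pos=7: emit STAR '*'
pos=8: emit ID 'n' (now at pos=9)
pos=10: enter STRING mode
pos=10: ERROR — unterminated string

Answer: 10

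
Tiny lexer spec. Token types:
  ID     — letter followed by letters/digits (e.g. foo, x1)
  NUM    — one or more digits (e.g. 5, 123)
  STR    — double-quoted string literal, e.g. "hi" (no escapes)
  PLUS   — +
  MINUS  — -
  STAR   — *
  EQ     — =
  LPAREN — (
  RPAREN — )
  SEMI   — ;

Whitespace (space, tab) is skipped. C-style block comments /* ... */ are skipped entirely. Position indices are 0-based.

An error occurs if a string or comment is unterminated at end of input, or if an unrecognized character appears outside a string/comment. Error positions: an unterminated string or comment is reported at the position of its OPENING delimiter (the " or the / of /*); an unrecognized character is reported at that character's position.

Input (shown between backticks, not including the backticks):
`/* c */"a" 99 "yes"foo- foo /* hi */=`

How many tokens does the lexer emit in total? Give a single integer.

Answer: 7

Derivation:
pos=0: enter COMMENT mode (saw '/*')
exit COMMENT mode (now at pos=7)
pos=7: enter STRING mode
pos=7: emit STR "a" (now at pos=10)
pos=11: emit NUM '99' (now at pos=13)
pos=14: enter STRING mode
pos=14: emit STR "yes" (now at pos=19)
pos=19: emit ID 'foo' (now at pos=22)
pos=22: emit MINUS '-'
pos=24: emit ID 'foo' (now at pos=27)
pos=28: enter COMMENT mode (saw '/*')
exit COMMENT mode (now at pos=36)
pos=36: emit EQ '='
DONE. 7 tokens: [STR, NUM, STR, ID, MINUS, ID, EQ]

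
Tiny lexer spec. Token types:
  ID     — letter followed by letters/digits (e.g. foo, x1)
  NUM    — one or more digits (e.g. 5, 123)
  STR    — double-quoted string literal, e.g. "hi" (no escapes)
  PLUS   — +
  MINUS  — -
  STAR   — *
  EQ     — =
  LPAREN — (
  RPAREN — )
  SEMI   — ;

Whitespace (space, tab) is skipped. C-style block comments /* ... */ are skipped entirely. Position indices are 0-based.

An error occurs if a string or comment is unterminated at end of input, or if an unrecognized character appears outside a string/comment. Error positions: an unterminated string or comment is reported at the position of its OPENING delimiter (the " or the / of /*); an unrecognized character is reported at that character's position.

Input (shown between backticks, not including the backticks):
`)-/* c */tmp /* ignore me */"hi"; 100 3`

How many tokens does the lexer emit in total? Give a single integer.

pos=0: emit RPAREN ')'
pos=1: emit MINUS '-'
pos=2: enter COMMENT mode (saw '/*')
exit COMMENT mode (now at pos=9)
pos=9: emit ID 'tmp' (now at pos=12)
pos=13: enter COMMENT mode (saw '/*')
exit COMMENT mode (now at pos=28)
pos=28: enter STRING mode
pos=28: emit STR "hi" (now at pos=32)
pos=32: emit SEMI ';'
pos=34: emit NUM '100' (now at pos=37)
pos=38: emit NUM '3' (now at pos=39)
DONE. 7 tokens: [RPAREN, MINUS, ID, STR, SEMI, NUM, NUM]

Answer: 7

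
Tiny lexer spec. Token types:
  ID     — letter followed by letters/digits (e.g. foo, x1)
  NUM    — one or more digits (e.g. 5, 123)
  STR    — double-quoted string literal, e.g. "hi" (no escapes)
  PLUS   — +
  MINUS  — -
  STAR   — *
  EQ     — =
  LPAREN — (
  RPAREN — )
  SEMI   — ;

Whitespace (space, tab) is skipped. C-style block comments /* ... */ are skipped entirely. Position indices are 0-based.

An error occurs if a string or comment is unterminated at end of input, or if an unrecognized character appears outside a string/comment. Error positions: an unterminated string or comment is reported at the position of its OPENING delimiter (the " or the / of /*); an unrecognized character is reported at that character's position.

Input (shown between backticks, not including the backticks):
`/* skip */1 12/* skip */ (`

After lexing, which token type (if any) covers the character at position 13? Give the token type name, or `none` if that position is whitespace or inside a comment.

Answer: NUM

Derivation:
pos=0: enter COMMENT mode (saw '/*')
exit COMMENT mode (now at pos=10)
pos=10: emit NUM '1' (now at pos=11)
pos=12: emit NUM '12' (now at pos=14)
pos=14: enter COMMENT mode (saw '/*')
exit COMMENT mode (now at pos=24)
pos=25: emit LPAREN '('
DONE. 3 tokens: [NUM, NUM, LPAREN]
Position 13: char is '2' -> NUM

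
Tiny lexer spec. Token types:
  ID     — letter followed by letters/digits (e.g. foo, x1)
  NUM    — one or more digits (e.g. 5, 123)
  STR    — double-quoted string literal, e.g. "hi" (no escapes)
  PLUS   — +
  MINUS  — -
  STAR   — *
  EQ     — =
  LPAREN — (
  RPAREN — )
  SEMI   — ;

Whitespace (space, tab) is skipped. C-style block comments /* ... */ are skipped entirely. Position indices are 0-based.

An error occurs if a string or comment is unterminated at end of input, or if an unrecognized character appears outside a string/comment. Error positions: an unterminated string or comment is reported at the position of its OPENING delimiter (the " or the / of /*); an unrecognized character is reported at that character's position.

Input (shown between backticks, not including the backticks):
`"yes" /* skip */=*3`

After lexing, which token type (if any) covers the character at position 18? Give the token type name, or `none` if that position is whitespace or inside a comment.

pos=0: enter STRING mode
pos=0: emit STR "yes" (now at pos=5)
pos=6: enter COMMENT mode (saw '/*')
exit COMMENT mode (now at pos=16)
pos=16: emit EQ '='
pos=17: emit STAR '*'
pos=18: emit NUM '3' (now at pos=19)
DONE. 4 tokens: [STR, EQ, STAR, NUM]
Position 18: char is '3' -> NUM

Answer: NUM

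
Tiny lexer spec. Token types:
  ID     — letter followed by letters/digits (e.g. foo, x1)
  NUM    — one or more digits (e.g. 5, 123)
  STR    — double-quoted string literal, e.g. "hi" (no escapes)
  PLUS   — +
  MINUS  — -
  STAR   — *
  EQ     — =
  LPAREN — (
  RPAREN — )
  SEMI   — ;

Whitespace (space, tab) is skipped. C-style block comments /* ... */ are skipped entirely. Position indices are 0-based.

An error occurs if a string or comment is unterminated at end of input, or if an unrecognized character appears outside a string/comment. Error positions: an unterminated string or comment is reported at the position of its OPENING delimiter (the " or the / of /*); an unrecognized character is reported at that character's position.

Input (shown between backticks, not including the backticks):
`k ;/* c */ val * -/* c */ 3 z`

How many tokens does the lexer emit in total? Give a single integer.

Answer: 7

Derivation:
pos=0: emit ID 'k' (now at pos=1)
pos=2: emit SEMI ';'
pos=3: enter COMMENT mode (saw '/*')
exit COMMENT mode (now at pos=10)
pos=11: emit ID 'val' (now at pos=14)
pos=15: emit STAR '*'
pos=17: emit MINUS '-'
pos=18: enter COMMENT mode (saw '/*')
exit COMMENT mode (now at pos=25)
pos=26: emit NUM '3' (now at pos=27)
pos=28: emit ID 'z' (now at pos=29)
DONE. 7 tokens: [ID, SEMI, ID, STAR, MINUS, NUM, ID]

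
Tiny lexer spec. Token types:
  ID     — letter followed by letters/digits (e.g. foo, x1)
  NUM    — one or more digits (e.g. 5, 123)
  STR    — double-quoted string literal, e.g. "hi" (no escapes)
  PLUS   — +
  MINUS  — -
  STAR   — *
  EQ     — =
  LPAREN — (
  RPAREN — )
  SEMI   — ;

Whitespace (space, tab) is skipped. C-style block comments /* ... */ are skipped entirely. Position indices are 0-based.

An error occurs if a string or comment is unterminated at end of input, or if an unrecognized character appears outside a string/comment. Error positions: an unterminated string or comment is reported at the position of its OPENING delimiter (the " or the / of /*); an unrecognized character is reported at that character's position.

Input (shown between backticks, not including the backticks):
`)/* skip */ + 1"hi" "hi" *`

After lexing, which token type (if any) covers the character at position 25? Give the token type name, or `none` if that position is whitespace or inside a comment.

Answer: STAR

Derivation:
pos=0: emit RPAREN ')'
pos=1: enter COMMENT mode (saw '/*')
exit COMMENT mode (now at pos=11)
pos=12: emit PLUS '+'
pos=14: emit NUM '1' (now at pos=15)
pos=15: enter STRING mode
pos=15: emit STR "hi" (now at pos=19)
pos=20: enter STRING mode
pos=20: emit STR "hi" (now at pos=24)
pos=25: emit STAR '*'
DONE. 6 tokens: [RPAREN, PLUS, NUM, STR, STR, STAR]
Position 25: char is '*' -> STAR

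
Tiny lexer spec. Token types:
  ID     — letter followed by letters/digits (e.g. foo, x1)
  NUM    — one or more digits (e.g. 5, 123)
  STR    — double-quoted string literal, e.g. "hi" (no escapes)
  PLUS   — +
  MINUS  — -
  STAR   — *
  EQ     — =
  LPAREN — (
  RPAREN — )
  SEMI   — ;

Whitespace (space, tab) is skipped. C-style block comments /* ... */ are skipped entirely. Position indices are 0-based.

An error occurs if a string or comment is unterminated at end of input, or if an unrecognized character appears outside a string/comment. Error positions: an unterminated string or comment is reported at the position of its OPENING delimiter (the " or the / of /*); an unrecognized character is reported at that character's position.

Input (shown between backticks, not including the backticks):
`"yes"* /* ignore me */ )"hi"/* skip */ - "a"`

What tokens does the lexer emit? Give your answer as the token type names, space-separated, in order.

pos=0: enter STRING mode
pos=0: emit STR "yes" (now at pos=5)
pos=5: emit STAR '*'
pos=7: enter COMMENT mode (saw '/*')
exit COMMENT mode (now at pos=22)
pos=23: emit RPAREN ')'
pos=24: enter STRING mode
pos=24: emit STR "hi" (now at pos=28)
pos=28: enter COMMENT mode (saw '/*')
exit COMMENT mode (now at pos=38)
pos=39: emit MINUS '-'
pos=41: enter STRING mode
pos=41: emit STR "a" (now at pos=44)
DONE. 6 tokens: [STR, STAR, RPAREN, STR, MINUS, STR]

Answer: STR STAR RPAREN STR MINUS STR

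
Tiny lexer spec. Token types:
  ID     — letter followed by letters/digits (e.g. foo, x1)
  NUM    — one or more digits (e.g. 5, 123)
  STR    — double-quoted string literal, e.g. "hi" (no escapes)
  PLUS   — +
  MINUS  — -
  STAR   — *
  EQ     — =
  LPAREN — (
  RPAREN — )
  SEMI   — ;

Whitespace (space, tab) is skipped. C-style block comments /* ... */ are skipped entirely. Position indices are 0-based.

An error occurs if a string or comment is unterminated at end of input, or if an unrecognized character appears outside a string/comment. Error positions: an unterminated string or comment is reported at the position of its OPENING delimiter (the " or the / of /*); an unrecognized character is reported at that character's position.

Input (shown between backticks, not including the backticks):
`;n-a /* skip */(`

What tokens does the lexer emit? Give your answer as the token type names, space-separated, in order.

Answer: SEMI ID MINUS ID LPAREN

Derivation:
pos=0: emit SEMI ';'
pos=1: emit ID 'n' (now at pos=2)
pos=2: emit MINUS '-'
pos=3: emit ID 'a' (now at pos=4)
pos=5: enter COMMENT mode (saw '/*')
exit COMMENT mode (now at pos=15)
pos=15: emit LPAREN '('
DONE. 5 tokens: [SEMI, ID, MINUS, ID, LPAREN]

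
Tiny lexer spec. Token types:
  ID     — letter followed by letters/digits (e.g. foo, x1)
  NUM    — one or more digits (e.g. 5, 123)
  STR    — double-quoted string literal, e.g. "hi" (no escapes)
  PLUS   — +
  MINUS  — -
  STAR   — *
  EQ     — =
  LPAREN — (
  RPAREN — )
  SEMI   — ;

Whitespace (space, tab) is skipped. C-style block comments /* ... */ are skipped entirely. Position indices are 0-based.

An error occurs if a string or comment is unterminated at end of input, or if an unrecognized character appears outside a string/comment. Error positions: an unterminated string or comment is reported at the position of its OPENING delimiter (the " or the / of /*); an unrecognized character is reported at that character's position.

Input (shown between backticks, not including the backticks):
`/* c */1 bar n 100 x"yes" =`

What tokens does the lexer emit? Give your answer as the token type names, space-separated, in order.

Answer: NUM ID ID NUM ID STR EQ

Derivation:
pos=0: enter COMMENT mode (saw '/*')
exit COMMENT mode (now at pos=7)
pos=7: emit NUM '1' (now at pos=8)
pos=9: emit ID 'bar' (now at pos=12)
pos=13: emit ID 'n' (now at pos=14)
pos=15: emit NUM '100' (now at pos=18)
pos=19: emit ID 'x' (now at pos=20)
pos=20: enter STRING mode
pos=20: emit STR "yes" (now at pos=25)
pos=26: emit EQ '='
DONE. 7 tokens: [NUM, ID, ID, NUM, ID, STR, EQ]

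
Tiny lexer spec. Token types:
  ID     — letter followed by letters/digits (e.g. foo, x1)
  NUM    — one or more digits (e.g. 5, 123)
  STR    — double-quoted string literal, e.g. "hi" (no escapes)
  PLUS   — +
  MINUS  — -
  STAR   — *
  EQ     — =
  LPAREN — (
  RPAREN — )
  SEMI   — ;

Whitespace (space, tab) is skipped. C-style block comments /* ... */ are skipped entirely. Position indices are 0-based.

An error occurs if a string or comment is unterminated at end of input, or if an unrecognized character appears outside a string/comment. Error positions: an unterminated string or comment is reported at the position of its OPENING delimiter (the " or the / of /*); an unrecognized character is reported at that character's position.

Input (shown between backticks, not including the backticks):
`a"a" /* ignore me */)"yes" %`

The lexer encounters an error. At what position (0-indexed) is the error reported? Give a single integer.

pos=0: emit ID 'a' (now at pos=1)
pos=1: enter STRING mode
pos=1: emit STR "a" (now at pos=4)
pos=5: enter COMMENT mode (saw '/*')
exit COMMENT mode (now at pos=20)
pos=20: emit RPAREN ')'
pos=21: enter STRING mode
pos=21: emit STR "yes" (now at pos=26)
pos=27: ERROR — unrecognized char '%'

Answer: 27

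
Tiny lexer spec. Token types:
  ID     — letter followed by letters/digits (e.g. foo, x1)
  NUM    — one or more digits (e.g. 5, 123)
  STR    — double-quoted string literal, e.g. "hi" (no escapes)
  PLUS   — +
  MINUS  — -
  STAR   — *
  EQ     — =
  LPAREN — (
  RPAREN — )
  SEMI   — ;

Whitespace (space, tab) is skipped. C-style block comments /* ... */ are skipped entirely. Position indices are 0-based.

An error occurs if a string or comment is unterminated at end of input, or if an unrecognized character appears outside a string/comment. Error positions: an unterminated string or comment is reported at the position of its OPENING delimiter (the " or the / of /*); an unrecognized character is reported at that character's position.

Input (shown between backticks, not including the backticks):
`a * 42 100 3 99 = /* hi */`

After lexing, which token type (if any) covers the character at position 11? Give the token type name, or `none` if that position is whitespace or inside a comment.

pos=0: emit ID 'a' (now at pos=1)
pos=2: emit STAR '*'
pos=4: emit NUM '42' (now at pos=6)
pos=7: emit NUM '100' (now at pos=10)
pos=11: emit NUM '3' (now at pos=12)
pos=13: emit NUM '99' (now at pos=15)
pos=16: emit EQ '='
pos=18: enter COMMENT mode (saw '/*')
exit COMMENT mode (now at pos=26)
DONE. 7 tokens: [ID, STAR, NUM, NUM, NUM, NUM, EQ]
Position 11: char is '3' -> NUM

Answer: NUM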